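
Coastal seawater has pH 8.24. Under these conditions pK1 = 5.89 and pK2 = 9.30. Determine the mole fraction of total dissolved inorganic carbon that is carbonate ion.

α₂ = 0.0798

α₂ = 1 / (1 + [H⁺]/K2 + [H⁺]²/(K1K2)) = 1 / (1 + 10^+1.06 + 10^-1.29)
   = 1 / (1 + 11.482 + 0.051286) = 1/12.533 = 0.07979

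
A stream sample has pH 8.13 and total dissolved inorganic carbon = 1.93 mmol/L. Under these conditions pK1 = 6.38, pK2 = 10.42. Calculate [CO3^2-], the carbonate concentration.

α₂ = 1 / (1 + [H⁺]/K2 + [H⁺]²/(K1K2)) = 1 / (1 + 10^+2.29 + 10^+0.54)
   = 1 / (1 + 194.98 + 3.4674) = 1/199.45 = 0.005014
[CO3²⁻] = α₂ × DIC = 0.005014 × 1.93 = 0.00968 mmol/L = 9.68 μmol/L

[CO3²⁻] = 9.68 μmol/L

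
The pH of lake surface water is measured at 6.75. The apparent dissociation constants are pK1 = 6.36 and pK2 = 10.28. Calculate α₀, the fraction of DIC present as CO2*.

α₀ = 0.289

α₀ = 1 / (1 + K1/[H⁺] + K1K2/[H⁺]²) = 1 / (1 + 10^+0.39 + 10^-3.14)
   = 1 / (1 + 2.4547 + 0.00072444) = 1/3.4554 = 0.2894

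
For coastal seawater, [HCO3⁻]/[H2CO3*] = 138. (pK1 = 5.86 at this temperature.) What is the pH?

pH = 8.00

From K1 = [H⁺][HCO3⁻]/[H2CO3*]:  pH = pK1 + log₁₀([HCO3⁻]/[H2CO3*])
log₁₀(138) = +2.140
pH = 5.86 + (+2.140) = 8.00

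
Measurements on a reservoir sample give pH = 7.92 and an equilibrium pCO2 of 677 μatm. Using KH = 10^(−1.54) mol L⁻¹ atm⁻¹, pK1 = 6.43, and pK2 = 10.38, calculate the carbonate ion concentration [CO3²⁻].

[CO3²⁻] = 2.09 μmol/L

[CO2*] = KH · pCO2 = 10^(−1.54) × 677×10^-6 = 1.952×10^-5 mol/L
α₀ = 1/(1 + K1/[H⁺] + K1K2/[H⁺]²) = 1/(1 + 10^+1.49 + 10^-0.97) = 0.03124
DIC = [CO2*]/α₀ = 1.952×10^-5 / 0.03124 = 0.6250 mmol/L
[CO3²⁻] = α₂·DIC; α₂ = 0.003347, so [CO3²⁻] = 0.003347 × 0.6250 = 0.00209 mmol/L = 2.09 μmol/L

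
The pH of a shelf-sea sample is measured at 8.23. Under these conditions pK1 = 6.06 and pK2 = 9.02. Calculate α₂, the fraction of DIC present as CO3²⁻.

α₂ = 0.139

α₂ = 1 / (1 + [H⁺]/K2 + [H⁺]²/(K1K2)) = 1 / (1 + 10^+0.79 + 10^-1.38)
   = 1 / (1 + 6.1660 + 0.041687) = 1/7.2076 = 0.1387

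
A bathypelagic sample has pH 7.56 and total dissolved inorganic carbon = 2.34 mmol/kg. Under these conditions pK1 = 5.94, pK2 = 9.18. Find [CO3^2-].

[CO3²⁻] = 0.0536 mmol/kg

α₂ = 1 / (1 + [H⁺]/K2 + [H⁺]²/(K1K2)) = 1 / (1 + 10^+1.62 + 10^+0.00)
   = 1 / (1 + 41.687 + 1.0000) = 1/43.687 = 0.02289
[CO3²⁻] = α₂ × DIC = 0.02289 × 2.34 = 0.0536 mmol/kg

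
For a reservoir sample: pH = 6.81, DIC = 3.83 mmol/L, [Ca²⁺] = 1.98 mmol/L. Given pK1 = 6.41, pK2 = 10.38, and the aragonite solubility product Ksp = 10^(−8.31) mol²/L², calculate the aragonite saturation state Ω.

α₂ = 1 / (1 + [H⁺]/K2 + [H⁺]²/(K1K2)) = 1 / (1 + 10^+3.57 + 10^+3.17)
   = 1 / (1 + 3715.4 + 1479.1) = 1/5195.5 = 0.0001925
[CO3²⁻] = α₂ × DIC = 0.0001925 × 3.83 = 0.0007372 mmol/L = 0.7372 μmol/L
Ksp = 10^(−8.31) = 4.898×10^-9
Ω = [Ca²⁺][CO3²⁻]/Ksp = (1.98×10^-3)(7.372×10^-7) / 4.898×10^-9 = 0.298

Ω = 0.298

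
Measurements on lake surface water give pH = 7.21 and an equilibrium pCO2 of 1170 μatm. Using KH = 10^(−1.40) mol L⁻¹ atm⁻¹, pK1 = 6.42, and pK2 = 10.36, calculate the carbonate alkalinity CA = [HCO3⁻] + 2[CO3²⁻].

CA = 0.288 mmol/L

[CO2*] = KH · pCO2 = 10^(−1.40) × 1170×10^-6 = 4.658×10^-5 mol/L
α₀ = 1/(1 + K1/[H⁺] + K1K2/[H⁺]²) = 1/(1 + 10^+0.79 + 10^-2.36) = 0.1395
DIC = [CO2*]/α₀ = 4.658×10^-5 / 0.1395 = 0.3340 mmol/L
CA = (α₁ + 2α₂)·DIC = (0.8599 + 2×0.0006088) × 0.3340 = 0.288 mmol/L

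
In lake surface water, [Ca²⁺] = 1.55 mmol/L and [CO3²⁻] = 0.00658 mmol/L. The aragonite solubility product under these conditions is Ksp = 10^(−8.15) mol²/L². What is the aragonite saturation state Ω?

Ksp = 10^(−8.15) = 7.079×10^-9
Ω = [Ca²⁺][CO3²⁻]/Ksp = (1.55×10^-3)(0.00658×10^-3) / 7.079×10^-9 = 1.44

Ω = 1.44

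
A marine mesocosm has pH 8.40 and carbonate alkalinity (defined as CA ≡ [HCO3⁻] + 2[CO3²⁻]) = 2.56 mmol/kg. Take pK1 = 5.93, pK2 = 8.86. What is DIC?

CA = [HCO3⁻] + 2[CO3²⁻] = (α₁ + 2α₂)·DIC
At pH 8.40: [H⁺]/K1 = 10^-2.47 = 0.0033884, K2/[H⁺] = 10^-0.46 = 0.34674
α₁ = 1/(1 + 0.0033884 + 0.34674) = 1/1.3501 = 0.7407; α₂ = α₁·K2/[H⁺] = 0.2568
α₁ + 2α₂ = 1.2543
DIC = CA / (α₁ + 2α₂) = 2.56 / 1.2543 = 2.04 mmol/kg

DIC = 2.04 mmol/kg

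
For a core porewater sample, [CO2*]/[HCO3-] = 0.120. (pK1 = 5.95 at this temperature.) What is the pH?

From K1 = [H⁺][HCO3-]/[CO2*]:  pH = pK1 − log₁₀([CO2*]/[HCO3-])
log₁₀(0.120) = -0.921
pH = 5.95 − (-0.921) = 6.87

pH = 6.87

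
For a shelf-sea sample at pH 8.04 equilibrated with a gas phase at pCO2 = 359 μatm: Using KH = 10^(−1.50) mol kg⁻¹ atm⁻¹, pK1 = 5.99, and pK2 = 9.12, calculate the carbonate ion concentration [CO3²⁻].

[CO2*] = KH · pCO2 = 10^(−1.50) × 359×10^-6 = 1.135×10^-5 mol/kg
α₀ = 1/(1 + K1/[H⁺] + K1K2/[H⁺]²) = 1/(1 + 10^+2.05 + 10^+0.97) = 0.008161
DIC = [CO2*]/α₀ = 1.135×10^-5 / 0.008161 = 1.391 mmol/kg
[CO3²⁻] = α₂·DIC; α₂ = 0.07616, so [CO3²⁻] = 0.07616 × 1.391 = 0.106 mmol/kg

[CO3²⁻] = 0.106 mmol/kg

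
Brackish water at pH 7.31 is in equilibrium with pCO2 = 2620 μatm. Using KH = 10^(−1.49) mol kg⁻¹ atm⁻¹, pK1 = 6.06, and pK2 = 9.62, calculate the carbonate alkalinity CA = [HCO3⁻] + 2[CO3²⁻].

[CO2*] = KH · pCO2 = 10^(−1.49) × 2620×10^-6 = 8.478×10^-5 mol/kg
α₀ = 1/(1 + K1/[H⁺] + K1K2/[H⁺]²) = 1/(1 + 10^+1.25 + 10^-1.06) = 0.05299
DIC = [CO2*]/α₀ = 8.478×10^-5 / 0.05299 = 1.600 mmol/kg
CA = (α₁ + 2α₂)·DIC = (0.9424 + 2×0.004616) × 1.600 = 1.52 mmol/kg

CA = 1.52 mmol/kg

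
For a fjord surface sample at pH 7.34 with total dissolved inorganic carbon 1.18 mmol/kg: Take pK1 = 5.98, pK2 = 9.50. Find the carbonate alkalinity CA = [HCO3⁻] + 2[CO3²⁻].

CA = 1.14 mmol/kg

CA = [HCO3⁻] + 2[CO3²⁻] = (α₁ + 2α₂)·DIC
At pH 7.34: [H⁺]/K1 = 10^-1.36 = 0.043652, K2/[H⁺] = 10^-2.16 = 0.0069183
α₁ = 1/(1 + 0.043652 + 0.0069183) = 1/1.0506 = 0.9519; α₂ = α₁·K2/[H⁺] = 0.006585
α₁ + 2α₂ = 0.9650
CA = 0.9650 × 1.18 = 1.14 mmol/kg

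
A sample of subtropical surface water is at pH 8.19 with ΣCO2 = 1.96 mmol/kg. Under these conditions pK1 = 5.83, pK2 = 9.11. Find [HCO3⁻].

[HCO3⁻] = 1.74 mmol/kg

α₁ = 1 / (1 + [H⁺]/K1 + K2/[H⁺]) = 1 / (1 + 10^-2.36 + 10^-0.92)
   = 1 / (1 + 0.0043652 + 0.12023) = 1/1.1246 = 0.8892
[HCO3⁻] = α₁ × DIC = 0.8892 × 1.96 = 1.74 mmol/kg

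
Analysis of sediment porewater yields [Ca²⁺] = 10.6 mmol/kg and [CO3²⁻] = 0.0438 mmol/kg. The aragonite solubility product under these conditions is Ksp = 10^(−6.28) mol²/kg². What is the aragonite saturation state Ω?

Ω = 0.885

Ksp = 10^(−6.28) = 5.248×10^-7
Ω = [Ca²⁺][CO3²⁻]/Ksp = (10.6×10^-3)(0.0438×10^-3) / 5.248×10^-7 = 0.885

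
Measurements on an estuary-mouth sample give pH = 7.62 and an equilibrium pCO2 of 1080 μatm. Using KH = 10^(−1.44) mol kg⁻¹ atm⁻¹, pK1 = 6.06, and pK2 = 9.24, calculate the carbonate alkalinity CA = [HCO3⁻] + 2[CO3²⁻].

CA = 1.49 mmol/kg

[CO2*] = KH · pCO2 = 10^(−1.44) × 1080×10^-6 = 3.921×10^-5 mol/kg
α₀ = 1/(1 + K1/[H⁺] + K1K2/[H⁺]²) = 1/(1 + 10^+1.56 + 10^-0.06) = 0.02619
DIC = [CO2*]/α₀ = 3.921×10^-5 / 0.02619 = 1.497 mmol/kg
CA = (α₁ + 2α₂)·DIC = (0.9510 + 2×0.02281) × 1.497 = 1.49 mmol/kg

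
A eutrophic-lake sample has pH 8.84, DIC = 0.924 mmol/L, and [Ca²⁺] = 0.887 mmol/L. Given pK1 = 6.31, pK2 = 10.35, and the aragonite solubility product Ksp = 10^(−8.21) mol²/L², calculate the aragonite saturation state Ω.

α₂ = 1 / (1 + [H⁺]/K2 + [H⁺]²/(K1K2)) = 1 / (1 + 10^+1.51 + 10^-1.02)
   = 1 / (1 + 32.359 + 0.095499) = 1/33.455 = 0.02989
[CO3²⁻] = α₂ × DIC = 0.02989 × 0.924 = 0.02762 mmol/L
Ksp = 10^(−8.21) = 6.166×10^-9
Ω = [Ca²⁺][CO3²⁻]/Ksp = (0.887×10^-3)(2.762×10^-5) / 6.166×10^-9 = 3.97

Ω = 3.97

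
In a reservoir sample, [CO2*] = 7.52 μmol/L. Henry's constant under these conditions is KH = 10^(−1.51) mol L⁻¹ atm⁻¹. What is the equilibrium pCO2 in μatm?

pCO2 = 243 μatm

KH = 10^(−1.51) = 3.090×10^-2 mol L⁻¹ atm⁻¹
pCO2 = [CO2*]/KH = 7.52×10^-6 / 3.090×10^-2 = 2.43×10^-4 atm = 243 μatm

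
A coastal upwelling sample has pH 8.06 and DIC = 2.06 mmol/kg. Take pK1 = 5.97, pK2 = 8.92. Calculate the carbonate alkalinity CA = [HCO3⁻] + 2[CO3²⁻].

CA = 2.29 mmol/kg

CA = [HCO3⁻] + 2[CO3²⁻] = (α₁ + 2α₂)·DIC
At pH 8.06: [H⁺]/K1 = 10^-2.09 = 0.0081283, K2/[H⁺] = 10^-0.86 = 0.13804
α₁ = 1/(1 + 0.0081283 + 0.13804) = 1/1.1462 = 0.8725; α₂ = α₁·K2/[H⁺] = 0.1204
α₁ + 2α₂ = 1.1133
CA = 1.1133 × 2.06 = 2.29 mmol/kg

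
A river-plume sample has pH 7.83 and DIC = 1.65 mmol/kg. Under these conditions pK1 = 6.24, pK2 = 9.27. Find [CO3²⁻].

[CO3²⁻] = 0.0564 mmol/kg

α₂ = 1 / (1 + [H⁺]/K2 + [H⁺]²/(K1K2)) = 1 / (1 + 10^+1.44 + 10^-0.15)
   = 1 / (1 + 27.542 + 0.70795) = 1/29.250 = 0.03419
[CO3²⁻] = α₂ × DIC = 0.03419 × 1.65 = 0.0564 mmol/kg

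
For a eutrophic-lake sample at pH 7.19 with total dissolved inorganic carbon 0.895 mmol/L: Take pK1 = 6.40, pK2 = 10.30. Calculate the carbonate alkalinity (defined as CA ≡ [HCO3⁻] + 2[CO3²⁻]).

CA = 0.771 mmol/L

CA = [HCO3⁻] + 2[CO3²⁻] = (α₁ + 2α₂)·DIC
At pH 7.19: [H⁺]/K1 = 10^-0.79 = 0.16218, K2/[H⁺] = 10^-3.11 = 0.00077625
α₁ = 1/(1 + 0.16218 + 0.00077625) = 1/1.1630 = 0.8599; α₂ = α₁·K2/[H⁺] = 0.0006675
α₁ + 2α₂ = 0.8612
CA = 0.8612 × 0.895 = 0.771 mmol/L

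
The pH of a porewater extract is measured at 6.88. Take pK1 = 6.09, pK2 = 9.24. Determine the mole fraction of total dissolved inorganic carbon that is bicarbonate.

α₁ = 0.857

α₁ = 1 / (1 + [H⁺]/K1 + K2/[H⁺]) = 1 / (1 + 10^-0.79 + 10^-2.36)
   = 1 / (1 + 0.16218 + 0.0043652) = 1/1.1665 = 0.8572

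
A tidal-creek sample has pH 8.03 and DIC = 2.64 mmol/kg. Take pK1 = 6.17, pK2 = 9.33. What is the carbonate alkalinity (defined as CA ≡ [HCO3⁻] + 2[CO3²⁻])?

CA = 2.73 mmol/kg

CA = [HCO3⁻] + 2[CO3²⁻] = (α₁ + 2α₂)·DIC
At pH 8.03: [H⁺]/K1 = 10^-1.86 = 0.013804, K2/[H⁺] = 10^-1.30 = 0.050119
α₁ = 1/(1 + 0.013804 + 0.050119) = 1/1.0639 = 0.9399; α₂ = α₁·K2/[H⁺] = 0.04711
α₁ + 2α₂ = 1.0341
CA = 1.0341 × 2.64 = 2.73 mmol/kg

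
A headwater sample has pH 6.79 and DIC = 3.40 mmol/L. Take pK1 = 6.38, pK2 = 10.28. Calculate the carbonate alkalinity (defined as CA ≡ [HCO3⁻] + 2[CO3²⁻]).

CA = 2.45 mmol/L

CA = [HCO3⁻] + 2[CO3²⁻] = (α₁ + 2α₂)·DIC
At pH 6.79: [H⁺]/K1 = 10^-0.41 = 0.38905, K2/[H⁺] = 10^-3.49 = 0.00032359
α₁ = 1/(1 + 0.38905 + 0.00032359) = 1/1.3894 = 0.7198; α₂ = α₁·K2/[H⁺] = 0.0002329
α₁ + 2α₂ = 0.7202
CA = 0.7202 × 3.40 = 2.45 mmol/L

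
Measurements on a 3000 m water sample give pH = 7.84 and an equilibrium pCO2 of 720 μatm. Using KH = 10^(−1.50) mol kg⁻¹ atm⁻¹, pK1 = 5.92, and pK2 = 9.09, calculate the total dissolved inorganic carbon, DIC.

[CO2*] = KH · pCO2 = 10^(−1.50) × 720×10^-6 = 2.277×10^-5 mol/kg
α₀ = 1/(1 + K1/[H⁺] + K1K2/[H⁺]²) = 1/(1 + 10^+1.92 + 10^+0.67) = 0.01125
DIC = [CO2*]/α₀ = 2.277×10^-5 / 0.01125 = 2.02 mmol/kg

DIC = 2.02 mmol/kg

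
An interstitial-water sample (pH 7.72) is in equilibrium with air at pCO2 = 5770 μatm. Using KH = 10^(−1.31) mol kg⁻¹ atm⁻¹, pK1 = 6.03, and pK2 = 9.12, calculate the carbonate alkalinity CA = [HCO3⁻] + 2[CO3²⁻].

[CO2*] = KH · pCO2 = 10^(−1.31) × 5770×10^-6 = 2.826×10^-4 mol/kg
α₀ = 1/(1 + K1/[H⁺] + K1K2/[H⁺]²) = 1/(1 + 10^+1.69 + 10^+0.29) = 0.01926
DIC = [CO2*]/α₀ = 2.826×10^-4 / 0.01926 = 14.67 mmol/kg
CA = (α₁ + 2α₂)·DIC = (0.9432 + 2×0.03755) × 14.67 = 14.9 mmol/kg

CA = 14.9 mmol/kg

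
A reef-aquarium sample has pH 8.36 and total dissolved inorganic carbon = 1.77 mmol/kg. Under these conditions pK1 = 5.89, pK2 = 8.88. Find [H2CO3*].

[CO2*] = 4.59 μmol/kg

α₀ = 1 / (1 + K1/[H⁺] + K1K2/[H⁺]²) = 1 / (1 + 10^+2.47 + 10^+1.95)
   = 1 / (1 + 295.12 + 89.125) = 1/385.25 = 0.002596
[CO2*] = α₀ × DIC = 0.002596 × 1.77 = 0.00459 mmol/kg = 4.59 μmol/kg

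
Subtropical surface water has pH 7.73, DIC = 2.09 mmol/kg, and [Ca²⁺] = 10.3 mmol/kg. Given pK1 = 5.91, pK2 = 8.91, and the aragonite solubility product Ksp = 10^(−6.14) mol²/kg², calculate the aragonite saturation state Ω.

α₂ = 1 / (1 + [H⁺]/K2 + [H⁺]²/(K1K2)) = 1 / (1 + 10^+1.18 + 10^-0.64)
   = 1 / (1 + 15.136 + 0.22909) = 1/16.365 = 0.06111
[CO3²⁻] = α₂ × DIC = 0.06111 × 2.09 = 0.1277 mmol/kg
Ksp = 10^(−6.14) = 7.244×10^-7
Ω = [Ca²⁺][CO3²⁻]/Ksp = (10.3×10^-3)(1.277×10^-4) / 7.244×10^-7 = 1.82

Ω = 1.82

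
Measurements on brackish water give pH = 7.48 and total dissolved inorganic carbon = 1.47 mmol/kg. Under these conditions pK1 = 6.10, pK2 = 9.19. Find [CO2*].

α₀ = 1 / (1 + K1/[H⁺] + K1K2/[H⁺]²) = 1 / (1 + 10^+1.38 + 10^-0.33)
   = 1 / (1 + 23.988 + 0.46774) = 1/25.456 = 0.03928
[CO2*] = α₀ × DIC = 0.03928 × 1.47 = 0.0577 mmol/kg

[CO2*] = 0.0577 mmol/kg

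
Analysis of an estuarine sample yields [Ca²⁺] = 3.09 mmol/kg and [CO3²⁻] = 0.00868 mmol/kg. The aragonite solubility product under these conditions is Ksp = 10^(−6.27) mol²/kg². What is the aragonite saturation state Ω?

Ksp = 10^(−6.27) = 5.370×10^-7
Ω = [Ca²⁺][CO3²⁻]/Ksp = (3.09×10^-3)(0.00868×10^-3) / 5.370×10^-7 = 0.0499

Ω = 0.0499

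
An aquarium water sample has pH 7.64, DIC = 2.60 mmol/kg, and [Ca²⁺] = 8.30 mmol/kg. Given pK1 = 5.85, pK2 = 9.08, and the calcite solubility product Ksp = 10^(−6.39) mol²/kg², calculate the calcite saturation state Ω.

Ω = 1.83

α₂ = 1 / (1 + [H⁺]/K2 + [H⁺]²/(K1K2)) = 1 / (1 + 10^+1.44 + 10^-0.35)
   = 1 / (1 + 27.542 + 0.44668) = 1/28.989 = 0.03450
[CO3²⁻] = α₂ × DIC = 0.03450 × 2.60 = 0.08969 mmol/kg
Ksp = 10^(−6.39) = 4.074×10^-7
Ω = [Ca²⁺][CO3²⁻]/Ksp = (8.30×10^-3)(8.969×10^-5) / 4.074×10^-7 = 1.83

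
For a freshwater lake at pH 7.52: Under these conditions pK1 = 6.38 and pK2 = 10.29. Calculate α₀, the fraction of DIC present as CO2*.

α₀ = 0.0674

α₀ = 1 / (1 + K1/[H⁺] + K1K2/[H⁺]²) = 1 / (1 + 10^+1.14 + 10^-1.63)
   = 1 / (1 + 13.804 + 0.023442) = 1/14.827 = 0.06744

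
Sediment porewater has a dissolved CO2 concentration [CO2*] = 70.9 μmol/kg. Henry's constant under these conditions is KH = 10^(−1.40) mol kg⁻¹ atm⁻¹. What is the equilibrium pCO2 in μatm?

KH = 10^(−1.40) = 3.981×10^-2 mol kg⁻¹ atm⁻¹
pCO2 = [CO2*]/KH = 70.9×10^-6 / 3.981×10^-2 = 1.78×10^-3 atm = 1780 μatm

pCO2 = 1780 μatm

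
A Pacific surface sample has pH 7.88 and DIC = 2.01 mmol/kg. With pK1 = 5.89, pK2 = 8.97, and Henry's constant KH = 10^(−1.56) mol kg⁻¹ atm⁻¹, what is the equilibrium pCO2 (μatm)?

α₀ = 1 / (1 + K1/[H⁺] + K1K2/[H⁺]²) = 1 / (1 + 10^+1.99 + 10^+0.90)
   = 1 / (1 + 97.724 + 7.9433) = 1/106.67 = 0.009375
[CO2*] = α₀ × DIC = 0.009375 × 2.01 = 0.01884 mmol/kg = 18.84 μmol/kg
pCO2 = [CO2*]/KH = 1.884×10^-5 / 2.754×10^-2 = 684 μatm

pCO2 = 684 μatm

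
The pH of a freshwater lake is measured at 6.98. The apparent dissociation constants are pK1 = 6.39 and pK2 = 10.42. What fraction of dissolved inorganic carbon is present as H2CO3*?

α₀ = 0.204

α₀ = 1 / (1 + K1/[H⁺] + K1K2/[H⁺]²) = 1 / (1 + 10^+0.59 + 10^-2.85)
   = 1 / (1 + 3.8905 + 0.0014125) = 1/4.8919 = 0.2044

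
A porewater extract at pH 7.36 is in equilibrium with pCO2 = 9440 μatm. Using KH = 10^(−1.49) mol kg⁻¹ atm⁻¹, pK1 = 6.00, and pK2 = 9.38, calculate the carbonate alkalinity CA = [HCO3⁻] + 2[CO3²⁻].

CA = 7.13 mmol/kg

[CO2*] = KH · pCO2 = 10^(−1.49) × 9440×10^-6 = 3.055×10^-4 mol/kg
α₀ = 1/(1 + K1/[H⁺] + K1K2/[H⁺]²) = 1/(1 + 10^+1.36 + 10^-0.66) = 0.04145
DIC = [CO2*]/α₀ = 3.055×10^-4 / 0.04145 = 7.370 mmol/kg
CA = (α₁ + 2α₂)·DIC = (0.9495 + 2×0.009068) × 7.370 = 7.13 mmol/kg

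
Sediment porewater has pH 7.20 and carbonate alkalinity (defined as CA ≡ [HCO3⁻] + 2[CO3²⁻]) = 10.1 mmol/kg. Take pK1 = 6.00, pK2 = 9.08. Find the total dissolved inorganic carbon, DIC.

CA = [HCO3⁻] + 2[CO3²⁻] = (α₁ + 2α₂)·DIC
At pH 7.20: [H⁺]/K1 = 10^-1.20 = 0.063096, K2/[H⁺] = 10^-1.88 = 0.013183
α₁ = 1/(1 + 0.063096 + 0.013183) = 1/1.0763 = 0.9291; α₂ = α₁·K2/[H⁺] = 0.01225
α₁ + 2α₂ = 0.9536
DIC = CA / (α₁ + 2α₂) = 10.1 / 0.9536 = 10.6 mmol/kg

DIC = 10.6 mmol/kg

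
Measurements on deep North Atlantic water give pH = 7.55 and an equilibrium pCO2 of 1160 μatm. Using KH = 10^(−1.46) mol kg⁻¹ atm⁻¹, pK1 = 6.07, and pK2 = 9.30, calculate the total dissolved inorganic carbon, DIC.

[CO2*] = KH · pCO2 = 10^(−1.46) × 1160×10^-6 = 4.022×10^-5 mol/kg
α₀ = 1/(1 + K1/[H⁺] + K1K2/[H⁺]²) = 1/(1 + 10^+1.48 + 10^-0.27) = 0.03151
DIC = [CO2*]/α₀ = 4.022×10^-5 / 0.03151 = 1.28 mmol/kg

DIC = 1.28 mmol/kg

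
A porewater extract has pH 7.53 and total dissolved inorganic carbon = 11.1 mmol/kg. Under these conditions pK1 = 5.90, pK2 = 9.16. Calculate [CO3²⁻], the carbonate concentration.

α₂ = 1 / (1 + [H⁺]/K2 + [H⁺]²/(K1K2)) = 1 / (1 + 10^+1.63 + 10^+0.00)
   = 1 / (1 + 42.658 + 1.0000) = 1/44.658 = 0.02239
[CO3²⁻] = α₂ × DIC = 0.02239 × 11.1 = 0.249 mmol/kg

[CO3²⁻] = 0.249 mmol/kg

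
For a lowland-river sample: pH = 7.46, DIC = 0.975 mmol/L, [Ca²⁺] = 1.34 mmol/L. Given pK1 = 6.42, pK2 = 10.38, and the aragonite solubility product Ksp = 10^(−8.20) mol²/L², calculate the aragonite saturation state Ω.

Ω = 0.228

α₂ = 1 / (1 + [H⁺]/K2 + [H⁺]²/(K1K2)) = 1 / (1 + 10^+2.92 + 10^+1.88)
   = 1 / (1 + 831.76 + 75.858) = 1/908.62 = 0.001101
[CO3²⁻] = α₂ × DIC = 0.001101 × 0.975 = 0.001073 mmol/L = 1.073 μmol/L
Ksp = 10^(−8.20) = 6.310×10^-9
Ω = [Ca²⁺][CO3²⁻]/Ksp = (1.34×10^-3)(1.073×10^-6) / 6.310×10^-9 = 0.228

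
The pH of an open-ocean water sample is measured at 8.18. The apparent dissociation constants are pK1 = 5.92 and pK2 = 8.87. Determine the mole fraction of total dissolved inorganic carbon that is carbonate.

α₂ = 0.169

α₂ = 1 / (1 + [H⁺]/K2 + [H⁺]²/(K1K2)) = 1 / (1 + 10^+0.69 + 10^-1.57)
   = 1 / (1 + 4.8978 + 0.026915) = 1/5.9247 = 0.1688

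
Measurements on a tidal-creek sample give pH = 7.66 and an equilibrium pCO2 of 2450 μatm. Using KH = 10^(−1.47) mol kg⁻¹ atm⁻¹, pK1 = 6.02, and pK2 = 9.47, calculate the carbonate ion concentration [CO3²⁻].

[CO3²⁻] = 0.0561 mmol/kg

[CO2*] = KH · pCO2 = 10^(−1.47) × 2450×10^-6 = 8.302×10^-5 mol/kg
α₀ = 1/(1 + K1/[H⁺] + K1K2/[H⁺]²) = 1/(1 + 10^+1.64 + 10^-0.17) = 0.02206
DIC = [CO2*]/α₀ = 8.302×10^-5 / 0.02206 = 3.763 mmol/kg
[CO3²⁻] = α₂·DIC; α₂ = 0.01492, so [CO3²⁻] = 0.01492 × 3.763 = 0.0561 mmol/kg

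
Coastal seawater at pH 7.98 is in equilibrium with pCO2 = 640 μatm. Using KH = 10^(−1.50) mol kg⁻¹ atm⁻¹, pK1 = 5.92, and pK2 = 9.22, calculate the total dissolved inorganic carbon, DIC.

[CO2*] = KH · pCO2 = 10^(−1.50) × 640×10^-6 = 2.024×10^-5 mol/kg
α₀ = 1/(1 + K1/[H⁺] + K1K2/[H⁺]²) = 1/(1 + 10^+2.06 + 10^+0.82) = 0.008168
DIC = [CO2*]/α₀ = 2.024×10^-5 / 0.008168 = 2.48 mmol/kg

DIC = 2.48 mmol/kg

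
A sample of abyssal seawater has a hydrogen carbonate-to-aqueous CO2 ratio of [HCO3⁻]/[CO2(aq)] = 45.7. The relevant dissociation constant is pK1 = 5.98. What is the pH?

From K1 = [H⁺][HCO3⁻]/[CO2(aq)]:  pH = pK1 + log₁₀([HCO3⁻]/[CO2(aq)])
log₁₀(45.7) = +1.660
pH = 5.98 + (+1.660) = 7.64

pH = 7.64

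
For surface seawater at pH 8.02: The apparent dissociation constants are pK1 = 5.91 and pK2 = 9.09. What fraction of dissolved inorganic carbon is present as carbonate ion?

α₂ = 0.0779

α₂ = 1 / (1 + [H⁺]/K2 + [H⁺]²/(K1K2)) = 1 / (1 + 10^+1.07 + 10^-1.04)
   = 1 / (1 + 11.749 + 0.091201) = 1/12.840 = 0.07788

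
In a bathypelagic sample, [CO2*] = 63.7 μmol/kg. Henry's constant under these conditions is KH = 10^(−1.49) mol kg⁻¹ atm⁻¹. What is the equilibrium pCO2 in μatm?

pCO2 = 1970 μatm

KH = 10^(−1.49) = 3.236×10^-2 mol kg⁻¹ atm⁻¹
pCO2 = [CO2*]/KH = 63.7×10^-6 / 3.236×10^-2 = 1.97×10^-3 atm = 1970 μatm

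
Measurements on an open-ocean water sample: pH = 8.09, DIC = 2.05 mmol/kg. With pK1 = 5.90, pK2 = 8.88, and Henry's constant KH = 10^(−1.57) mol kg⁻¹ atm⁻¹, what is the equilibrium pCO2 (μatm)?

pCO2 = 421 μatm

α₀ = 1 / (1 + K1/[H⁺] + K1K2/[H⁺]²) = 1 / (1 + 10^+2.19 + 10^+1.40)
   = 1 / (1 + 154.88 + 25.119) = 1/181.00 = 0.005525
[CO2*] = α₀ × DIC = 0.005525 × 2.05 = 0.01133 mmol/kg = 11.33 μmol/kg
pCO2 = [CO2*]/KH = 1.133×10^-5 / 2.692×10^-2 = 421 μatm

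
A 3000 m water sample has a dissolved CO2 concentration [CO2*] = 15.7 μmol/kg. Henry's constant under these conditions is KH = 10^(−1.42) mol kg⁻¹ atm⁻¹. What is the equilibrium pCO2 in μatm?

KH = 10^(−1.42) = 3.802×10^-2 mol kg⁻¹ atm⁻¹
pCO2 = [CO2*]/KH = 15.7×10^-6 / 3.802×10^-2 = 4.13×10^-4 atm = 413 μatm

pCO2 = 413 μatm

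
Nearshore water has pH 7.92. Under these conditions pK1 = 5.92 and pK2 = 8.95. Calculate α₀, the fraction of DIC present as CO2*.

α₀ = 1 / (1 + K1/[H⁺] + K1K2/[H⁺]²) = 1 / (1 + 10^+2.00 + 10^+0.97)
   = 1 / (1 + 100.00 + 9.3325) = 1/110.33 = 0.009064

α₀ = 0.00906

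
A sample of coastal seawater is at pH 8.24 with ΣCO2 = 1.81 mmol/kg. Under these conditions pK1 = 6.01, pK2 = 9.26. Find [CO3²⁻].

α₂ = 1 / (1 + [H⁺]/K2 + [H⁺]²/(K1K2)) = 1 / (1 + 10^+1.02 + 10^-1.21)
   = 1 / (1 + 10.471 + 0.061660) = 1/11.533 = 0.08671
[CO3²⁻] = α₂ × DIC = 0.08671 × 1.81 = 0.157 mmol/kg

[CO3²⁻] = 0.157 mmol/kg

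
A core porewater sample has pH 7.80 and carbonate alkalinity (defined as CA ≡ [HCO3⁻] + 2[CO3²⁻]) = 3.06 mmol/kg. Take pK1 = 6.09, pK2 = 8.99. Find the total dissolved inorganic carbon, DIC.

DIC = 2.94 mmol/kg

CA = [HCO3⁻] + 2[CO3²⁻] = (α₁ + 2α₂)·DIC
At pH 7.80: [H⁺]/K1 = 10^-1.71 = 0.019498, K2/[H⁺] = 10^-1.19 = 0.064565
α₁ = 1/(1 + 0.019498 + 0.064565) = 1/1.0841 = 0.9225; α₂ = α₁·K2/[H⁺] = 0.05956
α₁ + 2α₂ = 1.0416
DIC = CA / (α₁ + 2α₂) = 3.06 / 1.0416 = 2.94 mmol/kg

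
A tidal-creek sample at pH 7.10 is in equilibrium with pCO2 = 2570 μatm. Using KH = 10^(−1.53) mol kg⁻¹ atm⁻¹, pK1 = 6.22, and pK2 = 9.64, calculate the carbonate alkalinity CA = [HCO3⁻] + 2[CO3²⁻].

CA = 0.579 mmol/kg

[CO2*] = KH · pCO2 = 10^(−1.53) × 2570×10^-6 = 7.585×10^-5 mol/kg
α₀ = 1/(1 + K1/[H⁺] + K1K2/[H⁺]²) = 1/(1 + 10^+0.88 + 10^-1.66) = 0.1162
DIC = [CO2*]/α₀ = 7.585×10^-5 / 0.1162 = 0.6529 mmol/kg
CA = (α₁ + 2α₂)·DIC = (0.8813 + 2×0.002542) × 0.6529 = 0.579 mmol/kg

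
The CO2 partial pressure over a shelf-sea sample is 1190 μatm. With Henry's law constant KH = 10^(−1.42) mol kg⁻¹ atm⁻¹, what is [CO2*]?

[CO2*] = 45.2 μmol/kg

KH = 10^(−1.42) = 3.802×10^-2 mol kg⁻¹ atm⁻¹
[CO2*] = KH · pCO2 = 3.802×10^-2 × 1190×10^-6 atm = 4.52×10^-5 mol/kg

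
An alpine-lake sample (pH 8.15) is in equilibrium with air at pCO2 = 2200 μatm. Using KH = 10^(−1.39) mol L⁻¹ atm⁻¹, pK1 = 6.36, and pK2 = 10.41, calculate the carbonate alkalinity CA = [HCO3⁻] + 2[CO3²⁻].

[CO2*] = KH · pCO2 = 10^(−1.39) × 2200×10^-6 = 8.962×10^-5 mol/L
α₀ = 1/(1 + K1/[H⁺] + K1K2/[H⁺]²) = 1/(1 + 10^+1.79 + 10^-0.47) = 0.01587
DIC = [CO2*]/α₀ = 8.962×10^-5 / 0.01587 = 5.646 mmol/L
CA = (α₁ + 2α₂)·DIC = (0.9787 + 2×0.005379) × 5.646 = 5.59 mmol/L

CA = 5.59 mmol/L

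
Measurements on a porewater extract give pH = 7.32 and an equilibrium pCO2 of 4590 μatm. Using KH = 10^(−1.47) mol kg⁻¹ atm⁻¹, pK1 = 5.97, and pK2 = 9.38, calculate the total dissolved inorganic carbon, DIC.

[CO2*] = KH · pCO2 = 10^(−1.47) × 4590×10^-6 = 1.555×10^-4 mol/kg
α₀ = 1/(1 + K1/[H⁺] + K1K2/[H⁺]²) = 1/(1 + 10^+1.35 + 10^-0.71) = 0.04240
DIC = [CO2*]/α₀ = 1.555×10^-4 / 0.04240 = 3.67 mmol/kg

DIC = 3.67 mmol/kg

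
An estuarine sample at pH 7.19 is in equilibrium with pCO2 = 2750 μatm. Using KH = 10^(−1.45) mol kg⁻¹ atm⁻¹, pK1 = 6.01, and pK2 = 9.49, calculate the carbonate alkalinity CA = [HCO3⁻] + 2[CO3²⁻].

[CO2*] = KH · pCO2 = 10^(−1.45) × 2750×10^-6 = 9.757×10^-5 mol/kg
α₀ = 1/(1 + K1/[H⁺] + K1K2/[H⁺]²) = 1/(1 + 10^+1.18 + 10^-1.12) = 0.06168
DIC = [CO2*]/α₀ = 9.757×10^-5 / 0.06168 = 1.582 mmol/kg
CA = (α₁ + 2α₂)·DIC = (0.9336 + 2×0.004679) × 1.582 = 1.49 mmol/kg

CA = 1.49 mmol/kg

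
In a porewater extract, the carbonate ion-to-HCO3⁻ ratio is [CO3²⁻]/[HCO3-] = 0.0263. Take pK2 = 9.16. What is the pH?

pH = 7.58

From K2 = [H⁺][CO3²⁻]/[HCO3-]:  pH = pK2 + log₁₀([CO3²⁻]/[HCO3-])
log₁₀(0.0263) = -1.580
pH = 9.16 + (-1.580) = 7.58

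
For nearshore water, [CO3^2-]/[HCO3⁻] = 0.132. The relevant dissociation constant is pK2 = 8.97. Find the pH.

pH = 8.09

From K2 = [H⁺][CO3^2-]/[HCO3⁻]:  pH = pK2 + log₁₀([CO3^2-]/[HCO3⁻])
log₁₀(0.132) = -0.879
pH = 8.97 + (-0.879) = 8.09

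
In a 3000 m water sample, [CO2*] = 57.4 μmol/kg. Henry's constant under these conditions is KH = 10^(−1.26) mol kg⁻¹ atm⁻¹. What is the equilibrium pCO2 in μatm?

KH = 10^(−1.26) = 5.495×10^-2 mol kg⁻¹ atm⁻¹
pCO2 = [CO2*]/KH = 57.4×10^-6 / 5.495×10^-2 = 1.04×10^-3 atm = 1040 μatm

pCO2 = 1040 μatm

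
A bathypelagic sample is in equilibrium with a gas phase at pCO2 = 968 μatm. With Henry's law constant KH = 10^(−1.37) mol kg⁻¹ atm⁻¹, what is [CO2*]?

KH = 10^(−1.37) = 4.266×10^-2 mol kg⁻¹ atm⁻¹
[CO2*] = KH · pCO2 = 4.266×10^-2 × 968×10^-6 atm = 4.13×10^-5 mol/kg

[CO2*] = 41.3 μmol/kg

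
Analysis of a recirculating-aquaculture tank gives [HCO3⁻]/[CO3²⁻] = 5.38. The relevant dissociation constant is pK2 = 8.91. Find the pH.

From K2 = [H⁺][CO3²⁻]/[HCO3⁻]:  pH = pK2 − log₁₀([HCO3⁻]/[CO3²⁻])
log₁₀(5.38) = +0.731
pH = 8.91 − (+0.731) = 8.18

pH = 8.18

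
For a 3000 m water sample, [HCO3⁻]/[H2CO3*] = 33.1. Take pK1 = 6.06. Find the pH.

pH = 7.58

From K1 = [H⁺][HCO3⁻]/[H2CO3*]:  pH = pK1 + log₁₀([HCO3⁻]/[H2CO3*])
log₁₀(33.1) = +1.520
pH = 6.06 + (+1.520) = 7.58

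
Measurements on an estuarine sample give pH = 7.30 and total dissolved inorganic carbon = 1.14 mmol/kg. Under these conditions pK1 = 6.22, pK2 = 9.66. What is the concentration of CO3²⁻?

α₂ = 1 / (1 + [H⁺]/K2 + [H⁺]²/(K1K2)) = 1 / (1 + 10^+2.36 + 10^+1.28)
   = 1 / (1 + 229.09 + 19.055) = 1/249.14 = 0.004014
[CO3²⁻] = α₂ × DIC = 0.004014 × 1.14 = 0.00458 mmol/kg = 4.58 μmol/kg

[CO3²⁻] = 4.58 μmol/kg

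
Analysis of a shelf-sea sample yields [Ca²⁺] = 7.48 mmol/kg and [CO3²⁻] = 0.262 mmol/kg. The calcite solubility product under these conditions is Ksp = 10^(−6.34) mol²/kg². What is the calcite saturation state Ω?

Ksp = 10^(−6.34) = 4.571×10^-7
Ω = [Ca²⁺][CO3²⁻]/Ksp = (7.48×10^-3)(0.262×10^-3) / 4.571×10^-7 = 4.29

Ω = 4.29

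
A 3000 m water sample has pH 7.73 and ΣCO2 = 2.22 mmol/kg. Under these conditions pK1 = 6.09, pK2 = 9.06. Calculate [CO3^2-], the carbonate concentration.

[CO3²⁻] = 0.0971 mmol/kg

α₂ = 1 / (1 + [H⁺]/K2 + [H⁺]²/(K1K2)) = 1 / (1 + 10^+1.33 + 10^-0.31)
   = 1 / (1 + 21.380 + 0.48978) = 1/22.869 = 0.04373
[CO3²⁻] = α₂ × DIC = 0.04373 × 2.22 = 0.0971 mmol/kg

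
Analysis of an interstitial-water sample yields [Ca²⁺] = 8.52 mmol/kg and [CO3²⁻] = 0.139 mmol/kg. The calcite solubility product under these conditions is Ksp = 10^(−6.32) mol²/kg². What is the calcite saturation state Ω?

Ksp = 10^(−6.32) = 4.786×10^-7
Ω = [Ca²⁺][CO3²⁻]/Ksp = (8.52×10^-3)(0.139×10^-3) / 4.786×10^-7 = 2.47

Ω = 2.47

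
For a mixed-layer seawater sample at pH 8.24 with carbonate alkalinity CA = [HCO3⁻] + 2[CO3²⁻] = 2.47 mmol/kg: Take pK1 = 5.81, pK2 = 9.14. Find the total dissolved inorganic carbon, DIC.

CA = [HCO3⁻] + 2[CO3²⁻] = (α₁ + 2α₂)·DIC
At pH 8.24: [H⁺]/K1 = 10^-2.43 = 0.0037154, K2/[H⁺] = 10^-0.90 = 0.12589
α₁ = 1/(1 + 0.0037154 + 0.12589) = 1/1.1296 = 0.8853; α₂ = α₁·K2/[H⁺] = 0.1114
α₁ + 2α₂ = 1.1082
DIC = CA / (α₁ + 2α₂) = 2.47 / 1.1082 = 2.23 mmol/kg

DIC = 2.23 mmol/kg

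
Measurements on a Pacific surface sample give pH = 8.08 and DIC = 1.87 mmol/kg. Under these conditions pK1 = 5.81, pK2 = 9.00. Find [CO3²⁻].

α₂ = 1 / (1 + [H⁺]/K2 + [H⁺]²/(K1K2)) = 1 / (1 + 10^+0.92 + 10^-1.35)
   = 1 / (1 + 8.3176 + 0.044668) = 1/9.3623 = 0.1068
[CO3²⁻] = α₂ × DIC = 0.1068 × 1.87 = 0.200 mmol/kg

[CO3²⁻] = 0.200 mmol/kg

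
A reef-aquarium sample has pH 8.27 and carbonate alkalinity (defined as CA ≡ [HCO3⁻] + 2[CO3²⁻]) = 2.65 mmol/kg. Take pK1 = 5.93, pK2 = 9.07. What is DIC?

DIC = 2.34 mmol/kg

CA = [HCO3⁻] + 2[CO3²⁻] = (α₁ + 2α₂)·DIC
At pH 8.27: [H⁺]/K1 = 10^-2.34 = 0.0045709, K2/[H⁺] = 10^-0.80 = 0.15849
α₁ = 1/(1 + 0.0045709 + 0.15849) = 1/1.1631 = 0.8598; α₂ = α₁·K2/[H⁺] = 0.1363
α₁ + 2α₂ = 1.1323
DIC = CA / (α₁ + 2α₂) = 2.65 / 1.1323 = 2.34 mmol/kg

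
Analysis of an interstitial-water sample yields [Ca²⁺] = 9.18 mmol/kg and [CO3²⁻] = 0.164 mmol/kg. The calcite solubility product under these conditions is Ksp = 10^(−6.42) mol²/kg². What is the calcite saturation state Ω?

Ω = 3.96

Ksp = 10^(−6.42) = 3.802×10^-7
Ω = [Ca²⁺][CO3²⁻]/Ksp = (9.18×10^-3)(0.164×10^-3) / 3.802×10^-7 = 3.96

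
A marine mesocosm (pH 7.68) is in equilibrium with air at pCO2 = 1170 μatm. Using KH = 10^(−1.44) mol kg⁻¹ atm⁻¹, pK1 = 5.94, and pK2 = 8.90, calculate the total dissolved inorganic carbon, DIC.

DIC = 2.52 mmol/kg

[CO2*] = KH · pCO2 = 10^(−1.44) × 1170×10^-6 = 4.248×10^-5 mol/kg
α₀ = 1/(1 + K1/[H⁺] + K1K2/[H⁺]²) = 1/(1 + 10^+1.74 + 10^+0.52) = 0.01687
DIC = [CO2*]/α₀ = 4.248×10^-5 / 0.01687 = 2.52 mmol/kg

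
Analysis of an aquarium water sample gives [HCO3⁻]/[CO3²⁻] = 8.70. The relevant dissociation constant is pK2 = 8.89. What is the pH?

pH = 7.95

From K2 = [H⁺][CO3²⁻]/[HCO3⁻]:  pH = pK2 − log₁₀([HCO3⁻]/[CO3²⁻])
log₁₀(8.70) = +0.940
pH = 8.89 − (+0.940) = 7.95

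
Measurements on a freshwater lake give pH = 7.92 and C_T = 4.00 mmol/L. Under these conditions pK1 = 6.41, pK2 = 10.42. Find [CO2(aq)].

α₀ = 1 / (1 + K1/[H⁺] + K1K2/[H⁺]²) = 1 / (1 + 10^+1.51 + 10^-0.99)
   = 1 / (1 + 32.359 + 0.10233) = 1/33.462 = 0.02988
[CO2*] = α₀ × DIC = 0.02988 × 4.00 = 0.120 mmol/L

[CO2*] = 0.120 mmol/L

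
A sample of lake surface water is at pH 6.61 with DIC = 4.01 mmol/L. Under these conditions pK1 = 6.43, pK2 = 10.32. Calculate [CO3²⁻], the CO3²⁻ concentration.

α₂ = 1 / (1 + [H⁺]/K2 + [H⁺]²/(K1K2)) = 1 / (1 + 10^+3.71 + 10^+3.53)
   = 1 / (1 + 5128.6 + 3388.4) = 1/8518.1 = 0.0001174
[CO3²⁻] = α₂ × DIC = 0.0001174 × 4.01 = 0.000471 mmol/L = 0.471 μmol/L

[CO3²⁻] = 0.471 μmol/L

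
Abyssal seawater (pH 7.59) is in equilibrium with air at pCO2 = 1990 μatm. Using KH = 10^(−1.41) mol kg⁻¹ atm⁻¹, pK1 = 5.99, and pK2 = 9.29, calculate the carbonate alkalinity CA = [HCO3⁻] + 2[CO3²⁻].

CA = 3.21 mmol/kg

[CO2*] = KH · pCO2 = 10^(−1.41) × 1990×10^-6 = 7.742×10^-5 mol/kg
α₀ = 1/(1 + K1/[H⁺] + K1K2/[H⁺]²) = 1/(1 + 10^+1.60 + 10^-0.10) = 0.02404
DIC = [CO2*]/α₀ = 7.742×10^-5 / 0.02404 = 3.221 mmol/kg
CA = (α₁ + 2α₂)·DIC = (0.9569 + 2×0.01909) × 3.221 = 3.21 mmol/kg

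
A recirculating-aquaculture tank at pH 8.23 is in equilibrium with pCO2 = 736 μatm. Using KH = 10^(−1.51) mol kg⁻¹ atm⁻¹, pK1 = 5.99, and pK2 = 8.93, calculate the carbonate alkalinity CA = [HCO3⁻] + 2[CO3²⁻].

[CO2*] = KH · pCO2 = 10^(−1.51) × 736×10^-6 = 2.274×10^-5 mol/kg
α₀ = 1/(1 + K1/[H⁺] + K1K2/[H⁺]²) = 1/(1 + 10^+2.24 + 10^+1.54) = 0.004774
DIC = [CO2*]/α₀ = 2.274×10^-5 / 0.004774 = 4.764 mmol/kg
CA = (α₁ + 2α₂)·DIC = (0.8297 + 2×0.1655) × 4.764 = 5.53 mmol/kg

CA = 5.53 mmol/kg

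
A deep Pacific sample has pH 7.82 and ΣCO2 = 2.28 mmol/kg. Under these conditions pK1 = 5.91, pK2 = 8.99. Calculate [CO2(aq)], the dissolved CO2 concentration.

α₀ = 1 / (1 + K1/[H⁺] + K1K2/[H⁺]²) = 1 / (1 + 10^+1.91 + 10^+0.74)
   = 1 / (1 + 81.283 + 5.4954) = 1/87.778 = 0.01139
[CO2*] = α₀ × DIC = 0.01139 × 2.28 = 0.0260 mmol/kg

[CO2*] = 0.0260 mmol/kg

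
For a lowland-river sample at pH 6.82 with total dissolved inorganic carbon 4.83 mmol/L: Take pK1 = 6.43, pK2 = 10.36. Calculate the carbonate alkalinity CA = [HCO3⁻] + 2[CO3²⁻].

CA = 3.43 mmol/L

CA = [HCO3⁻] + 2[CO3²⁻] = (α₁ + 2α₂)·DIC
At pH 6.82: [H⁺]/K1 = 10^-0.39 = 0.40738, K2/[H⁺] = 10^-3.54 = 0.00028840
α₁ = 1/(1 + 0.40738 + 0.00028840) = 1/1.4077 = 0.7104; α₂ = α₁·K2/[H⁺] = 0.0002049
α₁ + 2α₂ = 0.7108
CA = 0.7108 × 4.83 = 3.43 mmol/L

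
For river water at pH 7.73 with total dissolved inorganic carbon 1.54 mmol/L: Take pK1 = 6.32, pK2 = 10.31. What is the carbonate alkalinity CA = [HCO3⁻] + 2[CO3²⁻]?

CA = [HCO3⁻] + 2[CO3²⁻] = (α₁ + 2α₂)·DIC
At pH 7.73: [H⁺]/K1 = 10^-1.41 = 0.038905, K2/[H⁺] = 10^-2.58 = 0.0026303
α₁ = 1/(1 + 0.038905 + 0.0026303) = 1/1.0415 = 0.9601; α₂ = α₁·K2/[H⁺] = 0.002525
α₁ + 2α₂ = 0.9652
CA = 0.9652 × 1.54 = 1.49 mmol/L

CA = 1.49 mmol/L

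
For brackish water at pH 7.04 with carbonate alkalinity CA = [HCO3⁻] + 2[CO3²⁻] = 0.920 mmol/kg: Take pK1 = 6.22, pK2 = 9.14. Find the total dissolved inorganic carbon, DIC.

CA = [HCO3⁻] + 2[CO3²⁻] = (α₁ + 2α₂)·DIC
At pH 7.04: [H⁺]/K1 = 10^-0.82 = 0.15136, K2/[H⁺] = 10^-2.10 = 0.0079433
α₁ = 1/(1 + 0.15136 + 0.0079433) = 1/1.1593 = 0.8626; α₂ = α₁·K2/[H⁺] = 0.006852
α₁ + 2α₂ = 0.8763
DIC = CA / (α₁ + 2α₂) = 0.920 / 0.8763 = 1.05 mmol/kg

DIC = 1.05 mmol/kg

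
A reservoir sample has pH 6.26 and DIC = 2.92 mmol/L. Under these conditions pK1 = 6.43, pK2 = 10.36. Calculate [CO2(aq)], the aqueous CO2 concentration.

[CO2*] = 1.74 mmol/L

α₀ = 1 / (1 + K1/[H⁺] + K1K2/[H⁺]²) = 1 / (1 + 10^-0.17 + 10^-4.27)
   = 1 / (1 + 0.67608 + 5.3703×10^-5) = 1/1.6761 = 0.5966
[CO2*] = α₀ × DIC = 0.5966 × 2.92 = 1.74 mmol/L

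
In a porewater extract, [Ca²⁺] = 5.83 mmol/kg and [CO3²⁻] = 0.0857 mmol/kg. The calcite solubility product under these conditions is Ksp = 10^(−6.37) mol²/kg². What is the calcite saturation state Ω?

Ksp = 10^(−6.37) = 4.266×10^-7
Ω = [Ca²⁺][CO3²⁻]/Ksp = (5.83×10^-3)(0.0857×10^-3) / 4.266×10^-7 = 1.17

Ω = 1.17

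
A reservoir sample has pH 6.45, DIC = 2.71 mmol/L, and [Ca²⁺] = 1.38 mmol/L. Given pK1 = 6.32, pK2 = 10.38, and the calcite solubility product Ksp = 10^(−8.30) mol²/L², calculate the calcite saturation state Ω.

Ω = 0.0503

α₂ = 1 / (1 + [H⁺]/K2 + [H⁺]²/(K1K2)) = 1 / (1 + 10^+3.93 + 10^+3.80)
   = 1 / (1 + 8511.4 + 6309.6) = 1/1.4822×10^4 = 6.747×10^-5
[CO3²⁻] = α₂ × DIC = 6.747×10^-5 × 2.71 = 0.0001828 mmol/L = 0.1828 μmol/L
Ksp = 10^(−8.30) = 5.012×10^-9
Ω = [Ca²⁺][CO3²⁻]/Ksp = (1.38×10^-3)(1.828×10^-7) / 5.012×10^-9 = 0.0503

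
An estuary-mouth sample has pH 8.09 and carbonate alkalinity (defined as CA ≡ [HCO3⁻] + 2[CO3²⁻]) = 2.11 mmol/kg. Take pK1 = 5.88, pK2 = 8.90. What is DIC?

CA = [HCO3⁻] + 2[CO3²⁻] = (α₁ + 2α₂)·DIC
At pH 8.09: [H⁺]/K1 = 10^-2.21 = 0.0061660, K2/[H⁺] = 10^-0.81 = 0.15488
α₁ = 1/(1 + 0.0061660 + 0.15488) = 1/1.1610 = 0.8613; α₂ = α₁·K2/[H⁺] = 0.1334
α₁ + 2α₂ = 1.1281
DIC = CA / (α₁ + 2α₂) = 2.11 / 1.1281 = 1.87 mmol/kg

DIC = 1.87 mmol/kg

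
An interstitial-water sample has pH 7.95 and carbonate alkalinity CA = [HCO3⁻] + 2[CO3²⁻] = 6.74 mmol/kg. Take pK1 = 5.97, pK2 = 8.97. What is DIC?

CA = [HCO3⁻] + 2[CO3²⁻] = (α₁ + 2α₂)·DIC
At pH 7.95: [H⁺]/K1 = 10^-1.98 = 0.010471, K2/[H⁺] = 10^-1.02 = 0.095499
α₁ = 1/(1 + 0.010471 + 0.095499) = 1/1.1060 = 0.9042; α₂ = α₁·K2/[H⁺] = 0.08635
α₁ + 2α₂ = 1.0769
DIC = CA / (α₁ + 2α₂) = 6.74 / 1.0769 = 6.26 mmol/kg

DIC = 6.26 mmol/kg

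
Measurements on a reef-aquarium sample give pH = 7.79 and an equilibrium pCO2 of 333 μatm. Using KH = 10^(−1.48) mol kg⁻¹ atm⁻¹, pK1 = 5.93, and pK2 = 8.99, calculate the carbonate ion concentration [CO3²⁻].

[CO2*] = KH · pCO2 = 10^(−1.48) × 333×10^-6 = 1.103×10^-5 mol/kg
α₀ = 1/(1 + K1/[H⁺] + K1K2/[H⁺]²) = 1/(1 + 10^+1.86 + 10^+0.66) = 0.01282
DIC = [CO2*]/α₀ = 1.103×10^-5 / 0.01282 = 0.8602 mmol/kg
[CO3²⁻] = α₂·DIC; α₂ = 0.05859, so [CO3²⁻] = 0.05859 × 0.8602 = 0.0504 mmol/kg

[CO3²⁻] = 0.0504 mmol/kg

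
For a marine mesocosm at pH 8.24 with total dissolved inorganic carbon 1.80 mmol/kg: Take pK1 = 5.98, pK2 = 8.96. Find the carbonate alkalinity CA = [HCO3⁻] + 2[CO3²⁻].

CA = 2.08 mmol/kg

CA = [HCO3⁻] + 2[CO3²⁻] = (α₁ + 2α₂)·DIC
At pH 8.24: [H⁺]/K1 = 10^-2.26 = 0.0054954, K2/[H⁺] = 10^-0.72 = 0.19055
α₁ = 1/(1 + 0.0054954 + 0.19055) = 1/1.1960 = 0.8361; α₂ = α₁·K2/[H⁺] = 0.1593
α₁ + 2α₂ = 1.1547
CA = 1.1547 × 1.80 = 2.08 mmol/kg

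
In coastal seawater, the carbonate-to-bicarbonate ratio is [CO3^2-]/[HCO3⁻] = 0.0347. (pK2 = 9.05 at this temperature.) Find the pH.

From K2 = [H⁺][CO3^2-]/[HCO3⁻]:  pH = pK2 + log₁₀([CO3^2-]/[HCO3⁻])
log₁₀(0.0347) = -1.460
pH = 9.05 + (-1.460) = 7.59

pH = 7.59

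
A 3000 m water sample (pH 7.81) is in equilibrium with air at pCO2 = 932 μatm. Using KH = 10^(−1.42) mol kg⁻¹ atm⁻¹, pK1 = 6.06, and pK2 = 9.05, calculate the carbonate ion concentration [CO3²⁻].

[CO2*] = KH · pCO2 = 10^(−1.42) × 932×10^-6 = 3.543×10^-5 mol/kg
α₀ = 1/(1 + K1/[H⁺] + K1K2/[H⁺]²) = 1/(1 + 10^+1.75 + 10^+0.51) = 0.01654
DIC = [CO2*]/α₀ = 3.543×10^-5 / 0.01654 = 2.143 mmol/kg
[CO3²⁻] = α₂·DIC; α₂ = 0.05351, so [CO3²⁻] = 0.05351 × 2.143 = 0.115 mmol/kg

[CO3²⁻] = 0.115 mmol/kg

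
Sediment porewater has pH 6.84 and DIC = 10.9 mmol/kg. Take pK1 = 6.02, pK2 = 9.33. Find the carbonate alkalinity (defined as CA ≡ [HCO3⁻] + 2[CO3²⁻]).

CA = [HCO3⁻] + 2[CO3²⁻] = (α₁ + 2α₂)·DIC
At pH 6.84: [H⁺]/K1 = 10^-0.82 = 0.15136, K2/[H⁺] = 10^-2.49 = 0.0032359
α₁ = 1/(1 + 0.15136 + 0.0032359) = 1/1.1546 = 0.8661; α₂ = α₁·K2/[H⁺] = 0.002803
α₁ + 2α₂ = 0.8717
CA = 0.8717 × 10.9 = 9.50 mmol/kg

CA = 9.50 mmol/kg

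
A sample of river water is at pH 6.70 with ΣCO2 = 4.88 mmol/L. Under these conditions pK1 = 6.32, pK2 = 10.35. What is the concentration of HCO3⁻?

α₁ = 1 / (1 + [H⁺]/K1 + K2/[H⁺]) = 1 / (1 + 10^-0.38 + 10^-3.65)
   = 1 / (1 + 0.41687 + 0.00022387) = 1/1.4171 = 0.7057
[HCO3⁻] = α₁ × DIC = 0.7057 × 4.88 = 3.44 mmol/L

[HCO3⁻] = 3.44 mmol/L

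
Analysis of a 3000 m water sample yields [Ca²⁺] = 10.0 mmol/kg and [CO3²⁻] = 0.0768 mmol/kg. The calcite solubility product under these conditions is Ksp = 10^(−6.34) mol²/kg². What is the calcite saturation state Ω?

Ksp = 10^(−6.34) = 4.571×10^-7
Ω = [Ca²⁺][CO3²⁻]/Ksp = (10.0×10^-3)(0.0768×10^-3) / 4.571×10^-7 = 1.68

Ω = 1.68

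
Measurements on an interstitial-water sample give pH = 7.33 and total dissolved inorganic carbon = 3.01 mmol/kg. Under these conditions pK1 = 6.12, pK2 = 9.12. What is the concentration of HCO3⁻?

[HCO3⁻] = 2.79 mmol/kg

α₁ = 1 / (1 + [H⁺]/K1 + K2/[H⁺]) = 1 / (1 + 10^-1.21 + 10^-1.79)
   = 1 / (1 + 0.061660 + 0.016218) = 1/1.0779 = 0.9277
[HCO3⁻] = α₁ × DIC = 0.9277 × 3.01 = 2.79 mmol/kg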